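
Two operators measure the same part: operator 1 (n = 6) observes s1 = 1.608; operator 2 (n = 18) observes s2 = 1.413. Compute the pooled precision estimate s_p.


s_p = sqrt(((n1-1)*s1^2 + (n2-1)*s2^2) / (n1+n2-2))
numerator = (6-1)*1.608^2 + (18-1)*1.413^2 = 12.92832 + 33.941673 = 46.869993
denominator = 6 + 18 - 2 = 22
s_p^2 = 46.869993 / 22 = 2.1304542
s_p = sqrt(2.1304542) = 1.4596

1.4596


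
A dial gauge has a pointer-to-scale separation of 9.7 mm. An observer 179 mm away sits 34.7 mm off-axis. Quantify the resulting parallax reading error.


error = h * offset / d
= 9.7 * 34.7 / 179
= 1.8804

1.8804


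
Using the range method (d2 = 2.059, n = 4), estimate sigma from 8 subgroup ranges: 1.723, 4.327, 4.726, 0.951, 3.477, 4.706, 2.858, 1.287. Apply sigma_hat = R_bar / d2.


R_bar = (1.723 + 4.327 + 4.726 + 0.951 + 3.477 + 4.706 + 2.858 + 1.287) / 8
R_bar = 24.055 / 8 = 3.006875
sigma_hat = R_bar / d2 = 3.006875 / 2.059 = 1.4604

1.4604


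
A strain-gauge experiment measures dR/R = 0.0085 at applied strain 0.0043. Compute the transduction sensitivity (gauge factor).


GF = (dR/R) / epsilon
= 0.0085 / 0.0043
= 1.9767

1.9767


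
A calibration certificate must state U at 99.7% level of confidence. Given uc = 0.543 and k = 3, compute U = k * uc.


U = k * uc
U = 3 * 0.543
U = 1.6290

1.6290


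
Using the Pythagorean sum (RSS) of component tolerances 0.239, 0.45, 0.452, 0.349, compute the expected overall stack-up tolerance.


RSS = sqrt(0.239^2 + 0.45^2 + 0.452^2 + 0.349^2)
= sqrt(0.585726)
= 0.7653

0.7653


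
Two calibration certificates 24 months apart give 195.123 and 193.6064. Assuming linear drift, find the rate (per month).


rate = (v2 - v1) / months
= (193.6064 - 195.123) / 24
= -1.5166 / 24
= -0.0632

-0.0632


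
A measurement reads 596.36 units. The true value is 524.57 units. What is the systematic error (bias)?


Systematic error = measured - true
= 596.36 - 524.57
= 71.7900

71.7900


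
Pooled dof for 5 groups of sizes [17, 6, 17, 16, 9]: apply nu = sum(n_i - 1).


nu = sum_i (n_i - 1)
nu = ((17 - 1) + (6 - 1) + (17 - 1) + (16 - 1) + (9 - 1))
nu = 16 + 5 + 16 + 15 + 8
nu = 60

60


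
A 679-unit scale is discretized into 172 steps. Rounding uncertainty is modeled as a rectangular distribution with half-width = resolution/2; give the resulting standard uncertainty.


resolution = range / divisions
resolution = 679 / 172 = 3.9476744
u_res = resolution / (2*sqrt(3))
u_res = 3.9476744 / 3.4641016
u_res = 1.1396

1.1396


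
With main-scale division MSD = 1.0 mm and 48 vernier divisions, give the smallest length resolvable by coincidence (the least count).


LC = MSD / n_div
= 1.0 / 48
= 0.0208

0.0208


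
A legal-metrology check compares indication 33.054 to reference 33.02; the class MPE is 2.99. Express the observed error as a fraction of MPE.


e = indication - reference = 33.054 - 33.02 = 0.0340
|e| = 0.0340
ratio = |e| / MPE = 0.0340 / 2.99
ratio = 0.0114

0.0114


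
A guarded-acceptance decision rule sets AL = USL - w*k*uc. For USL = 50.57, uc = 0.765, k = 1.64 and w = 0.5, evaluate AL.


U = k * uc = 1.64 * 0.765 = 1.2546
guard band g = w * U = 0.5 * 1.2546 = 0.6273
AL = USL - g = 50.57 - 0.6273
AL = 49.9427

49.9427


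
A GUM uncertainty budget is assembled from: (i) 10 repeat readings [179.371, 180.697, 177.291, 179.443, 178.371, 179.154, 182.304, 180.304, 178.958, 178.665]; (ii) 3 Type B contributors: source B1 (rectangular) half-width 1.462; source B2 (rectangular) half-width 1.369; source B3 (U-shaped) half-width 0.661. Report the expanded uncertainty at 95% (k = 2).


mean = (179.371 + 180.697 + 177.291 + 179.443 + 178.371 + 179.154 + 182.304 + 180.304 + 178.958 + 178.665) / 10 = 179.4558
s = sqrt(sum((x - mean)^2)/(n-1)) = 1.3827116
u_A = s / sqrt(n) = 1.3827116 / sqrt(10) = 0.4372518
u_B1 = 1.462 / sqrt(3) = 0.84408609
u_B2 = 1.369 / sqrt(3) = 0.79039252
u_B3 = 0.661 / sqrt(2) = 0.46739758
uc = sqrt(0.4372518^2 + 0.84408609^2 + 0.79039252^2 + 0.46739758^2) = 1.321685
U = k * uc = 2 * 1.321685
U = 2.6434

2.6434


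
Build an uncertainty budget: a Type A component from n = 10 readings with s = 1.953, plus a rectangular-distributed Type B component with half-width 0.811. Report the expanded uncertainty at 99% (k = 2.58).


u_A = s / sqrt(n) = 1.953 / sqrt(10) = 0.61759283
u_B = half_width / sqrt(3) = 0.811 / sqrt(3) = 0.46823107
uc = sqrt(u_A^2 + u_B^2) = sqrt(0.61759283^2 + 0.46823107^2) = 0.77502338
U = k * uc = 2.58 * 0.77502338
U = 1.9996

1.9996


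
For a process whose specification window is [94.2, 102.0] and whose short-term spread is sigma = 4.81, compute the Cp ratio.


Cp = (USL - LSL) / (6 * sigma)
= (102.0 - 94.2) / (6 * 4.81)
= 7.8000 / 28.8600
= 0.2703

0.2703


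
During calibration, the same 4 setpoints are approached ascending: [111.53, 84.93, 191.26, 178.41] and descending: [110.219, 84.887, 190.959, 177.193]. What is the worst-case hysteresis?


|111.53 - 110.219| = 1.3110
|84.93 - 84.887| = 0.0430
|191.26 - 190.959| = 0.3010
|178.41 - 177.193| = 1.2170
hysteresis = max(diffs) = 1.3110

1.3110


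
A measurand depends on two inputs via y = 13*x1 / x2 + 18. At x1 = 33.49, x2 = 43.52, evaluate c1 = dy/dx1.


y = 13*x1 / x2 + 18
dy/dx1 = 13/x2
Evaluate at x2 = 43.52: c1 = 13 / 43.52
c1 = 0.2987

0.2987


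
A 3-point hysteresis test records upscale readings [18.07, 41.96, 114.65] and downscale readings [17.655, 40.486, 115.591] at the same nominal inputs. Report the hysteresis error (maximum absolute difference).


|18.07 - 17.655| = 0.4150
|41.96 - 40.486| = 1.4740
|114.65 - 115.591| = 0.9410
hysteresis = max(diffs) = 1.4740

1.4740


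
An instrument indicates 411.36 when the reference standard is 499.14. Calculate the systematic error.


Systematic error = measured - true
= 411.36 - 499.14
= -87.7800

-87.7800


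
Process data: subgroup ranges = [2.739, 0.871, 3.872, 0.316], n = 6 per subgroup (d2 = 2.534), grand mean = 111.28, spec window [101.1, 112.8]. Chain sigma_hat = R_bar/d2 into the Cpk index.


R_bar = (2.739 + 0.871 + 3.872 + 0.316) / 4 = 1.9495
sigma = R_bar / d2 = 1.9495 / 2.534 = 0.76933702
Cp = (USL - LSL)/(6*sigma) = (112.8 - 101.1)/(6*0.76933702) = 2.5346
Cpu = (112.8 - 111.28)/(3*0.76933702) = 0.6586
Cpl = (111.28 - 101.1)/(3*0.76933702) = 4.4107
Cpk = min(Cpu, Cpl) = 0.6586

0.6586


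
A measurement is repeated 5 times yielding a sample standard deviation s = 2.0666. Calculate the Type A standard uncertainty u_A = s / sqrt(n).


u_A = s / sqrt(n)
u_A = 2.0666 / sqrt(5)
u_A = 2.0666 / 2.236068
u_A = 0.9242

0.9242


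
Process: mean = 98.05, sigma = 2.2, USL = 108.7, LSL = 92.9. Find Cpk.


Cpu = (USL - mean) / (3*sigma) = (108.7 - 98.05) / (3*2.2) = 1.6136
Cpl = (mean - LSL) / (3*sigma) = (98.05 - 92.9) / (3*2.2) = 0.7803
Cpk = min(Cpu, Cpl) = 0.7803

0.7803


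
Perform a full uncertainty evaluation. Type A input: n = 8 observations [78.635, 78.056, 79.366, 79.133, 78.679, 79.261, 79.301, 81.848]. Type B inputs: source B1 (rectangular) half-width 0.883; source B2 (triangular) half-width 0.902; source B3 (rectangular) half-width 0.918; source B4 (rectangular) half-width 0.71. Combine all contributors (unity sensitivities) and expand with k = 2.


mean = (78.635 + 78.056 + 79.366 + 79.133 + 78.679 + 79.261 + 79.301 + 81.848) / 8 = 79.284875
s = sqrt(sum((x - mean)^2)/(n-1)) = 1.1275538
u_A = s / sqrt(n) = 1.1275538 / sqrt(8) = 0.39865047
u_B1 = 0.883 / sqrt(3) = 0.50980029
u_B2 = 0.902 / sqrt(6) = 0.36823996
u_B3 = 0.918 / sqrt(3) = 0.53000755
u_B4 = 0.71 / sqrt(3) = 0.40991869
uc = sqrt(0.39865047^2 + 0.50980029^2 + 0.36823996^2 + 0.53000755^2 + 0.40991869^2) = 1.0016789
U = k * uc = 2 * 1.0016789
U = 2.0034

2.0034


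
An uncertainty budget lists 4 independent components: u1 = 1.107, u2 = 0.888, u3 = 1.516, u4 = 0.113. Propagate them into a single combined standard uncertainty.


uc = sqrt(1.107^2 + 0.888^2 + 1.516^2 + 0.113^2)
uc = sqrt(4.325018)
uc = 2.0797

2.0797


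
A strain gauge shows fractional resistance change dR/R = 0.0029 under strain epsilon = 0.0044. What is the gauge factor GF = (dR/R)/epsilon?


GF = (dR/R) / epsilon
= 0.0029 / 0.0044
= 0.6591

0.6591


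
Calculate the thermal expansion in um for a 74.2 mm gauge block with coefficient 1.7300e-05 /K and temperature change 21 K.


dL = L * alpha * dT
= 74.2 * 1.7300e-05 * 21
= 0.0269569 mm
dL_um = 0.0269569 * 1000 = 26.9569 um

26.9569


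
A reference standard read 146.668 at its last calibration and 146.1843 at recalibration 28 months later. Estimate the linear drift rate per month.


rate = (v2 - v1) / months
= (146.1843 - 146.668) / 28
= -0.4837 / 28
= -0.0173

-0.0173


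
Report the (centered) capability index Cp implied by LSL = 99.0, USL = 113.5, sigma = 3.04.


Cp = (USL - LSL) / (6 * sigma)
= (113.5 - 99.0) / (6 * 3.04)
= 14.5000 / 18.2400
= 0.7950

0.7950


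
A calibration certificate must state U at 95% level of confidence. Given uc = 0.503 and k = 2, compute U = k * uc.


U = k * uc
U = 2 * 0.503
U = 1.0060

1.0060


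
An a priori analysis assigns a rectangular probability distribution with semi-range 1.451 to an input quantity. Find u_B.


u_B = half_width / sqrt(3)
u_B = 1.451 / 1.7320508
u_B = 0.8377

0.8377


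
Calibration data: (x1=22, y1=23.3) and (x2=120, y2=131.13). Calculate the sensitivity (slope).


slope = (y2 - y1) / (x2 - x1)
= (131.13 - 23.3) / (120 - 22)
= 107.8300 / 98
= 1.1003

1.1003


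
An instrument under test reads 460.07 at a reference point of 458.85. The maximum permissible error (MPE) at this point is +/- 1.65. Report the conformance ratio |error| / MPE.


e = indication - reference = 460.07 - 458.85 = 1.2200
|e| = 1.2200
ratio = |e| / MPE = 1.2200 / 1.65
ratio = 0.7394

0.7394


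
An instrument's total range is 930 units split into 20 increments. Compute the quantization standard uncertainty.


resolution = range / divisions
resolution = 930 / 20 = 46.5
u_res = resolution / (2*sqrt(3))
u_res = 46.5 / 3.4641016
u_res = 13.4234

13.4234


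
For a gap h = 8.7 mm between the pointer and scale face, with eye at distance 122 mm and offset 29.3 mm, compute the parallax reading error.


error = h * offset / d
= 8.7 * 29.3 / 122
= 2.0894

2.0894


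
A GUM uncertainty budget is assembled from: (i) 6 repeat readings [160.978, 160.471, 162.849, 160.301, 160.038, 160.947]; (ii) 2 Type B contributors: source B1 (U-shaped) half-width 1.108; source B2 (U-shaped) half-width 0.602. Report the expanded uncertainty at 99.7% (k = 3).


mean = (160.978 + 160.471 + 162.849 + 160.301 + 160.038 + 160.947) / 6 = 160.9306667
s = sqrt(sum((x - mean)^2)/(n-1)) = 1.0086761
u_A = s / sqrt(n) = 1.0086761 / sqrt(6) = 0.41179029
u_B1 = 1.108 / sqrt(2) = 0.78347431
u_B2 = 0.602 / sqrt(2) = 0.42567828
uc = sqrt(0.41179029^2 + 0.78347431^2 + 0.42567828^2) = 0.98214318
U = k * uc = 3 * 0.98214318
U = 2.9464

2.9464


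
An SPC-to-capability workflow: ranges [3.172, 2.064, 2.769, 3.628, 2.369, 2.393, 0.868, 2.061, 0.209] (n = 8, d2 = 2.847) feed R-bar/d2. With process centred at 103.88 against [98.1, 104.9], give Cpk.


R_bar = (3.172 + 2.064 + 2.769 + 3.628 + 2.369 + 2.393 + 0.868 + 2.061 + 0.209) / 9 = 2.1703333
sigma = R_bar / d2 = 2.1703333 / 2.847 = 0.7623229
Cp = (USL - LSL)/(6*sigma) = (104.9 - 98.1)/(6*0.7623229) = 1.4867
Cpu = (104.9 - 103.88)/(3*0.7623229) = 0.4460
Cpl = (103.88 - 98.1)/(3*0.7623229) = 2.5274
Cpk = min(Cpu, Cpl) = 0.4460

0.4460


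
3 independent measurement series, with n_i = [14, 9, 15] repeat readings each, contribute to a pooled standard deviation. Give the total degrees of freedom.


nu = sum_i (n_i - 1)
nu = ((14 - 1) + (9 - 1) + (15 - 1))
nu = 13 + 8 + 14
nu = 35

35


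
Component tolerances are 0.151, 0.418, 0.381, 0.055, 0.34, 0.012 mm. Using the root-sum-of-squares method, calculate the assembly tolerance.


RSS = sqrt(0.151^2 + 0.418^2 + 0.381^2 + 0.055^2 + 0.34^2 + 0.012^2)
= sqrt(0.461455)
= 0.6793

0.6793


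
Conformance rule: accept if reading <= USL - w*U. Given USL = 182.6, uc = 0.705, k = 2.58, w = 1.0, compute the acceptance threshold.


U = k * uc = 2.58 * 0.705 = 1.8189
guard band g = w * U = 1.0 * 1.8189 = 1.8189
AL = USL - g = 182.6 - 1.8189
AL = 180.7811

180.7811


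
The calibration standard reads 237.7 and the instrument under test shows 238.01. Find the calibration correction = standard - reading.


Correction = standard - reading
= 237.7 - 238.01
= -0.3100

-0.3100


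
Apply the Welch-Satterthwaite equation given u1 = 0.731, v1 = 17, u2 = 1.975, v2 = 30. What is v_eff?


uc = sqrt(u1^2 + u2^2) = sqrt(0.731^2 + 1.975^2) = 2.1059406
v_eff = uc^4 / (u1^4/v1 + u2^4/v2)
= 2.1059406^4 / (0.731^4/17 + 1.975^4/30)
= 19.669099 / 0.52395908
v_eff = 37.5394

37.5394


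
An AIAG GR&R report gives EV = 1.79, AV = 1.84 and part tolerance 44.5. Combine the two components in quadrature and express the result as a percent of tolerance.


GRR = sqrt(EV^2 + AV^2) = sqrt(1.79^2 + 1.84^2) = 2.5670411
%GRR = GRR / tol * 100 = 2.5670411 / 44.5 * 100
%GRR = 5.7686

5.7686


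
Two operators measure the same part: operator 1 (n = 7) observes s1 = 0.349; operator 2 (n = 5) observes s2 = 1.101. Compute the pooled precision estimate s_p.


s_p = sqrt(((n1-1)*s1^2 + (n2-1)*s2^2) / (n1+n2-2))
numerator = (7-1)*0.349^2 + (5-1)*1.101^2 = 0.730806 + 4.848804 = 5.57961
denominator = 7 + 5 - 2 = 10
s_p^2 = 5.57961 / 10 = 0.557961
s_p = sqrt(0.557961) = 0.7470

0.7470


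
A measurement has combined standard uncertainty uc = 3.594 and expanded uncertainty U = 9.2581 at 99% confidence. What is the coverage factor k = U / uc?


k = U / uc
k = 9.2581 / 3.594
k = 2.576

2.576


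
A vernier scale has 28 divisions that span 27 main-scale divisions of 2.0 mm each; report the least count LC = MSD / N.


LC = MSD / n_div
= 2.0 / 28
= 0.0714

0.0714


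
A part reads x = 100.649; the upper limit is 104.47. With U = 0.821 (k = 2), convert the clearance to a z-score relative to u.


u = U / k = 0.821 / 2 = 0.4105
margin = |USL - x| = |104.47 - 100.649| = 3.821
z = margin / u = 3.821 / 0.4105
z = 9.3082

9.3082


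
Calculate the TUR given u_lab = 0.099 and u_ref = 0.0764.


TUR = u_lab / u_ref
= 0.099 / 0.0764
= 1.2958

1.2958


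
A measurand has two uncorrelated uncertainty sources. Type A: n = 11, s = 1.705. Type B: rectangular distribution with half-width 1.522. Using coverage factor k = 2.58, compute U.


u_A = s / sqrt(n) = 1.705 / sqrt(11) = 0.51407684
u_B = half_width / sqrt(3) = 1.522 / sqrt(3) = 0.87872711
uc = sqrt(u_A^2 + u_B^2) = sqrt(0.51407684^2 + 0.87872711^2) = 1.0180552
U = k * uc = 2.58 * 1.0180552
U = 2.6266

2.6266


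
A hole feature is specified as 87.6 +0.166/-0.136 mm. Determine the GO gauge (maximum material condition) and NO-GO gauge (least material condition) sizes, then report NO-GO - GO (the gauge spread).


GO = nominal - lower_tol (smallest hole = maximum material condition)
GO = 87.6 - 0.136 = 87.464
NO-GO = nominal + upper_tol (largest hole = least material condition)
NO-GO = 87.6 + 0.166 = 87.766
spread = NO-GO - GO = 87.766 - 87.464 = 0.3020

0.3020


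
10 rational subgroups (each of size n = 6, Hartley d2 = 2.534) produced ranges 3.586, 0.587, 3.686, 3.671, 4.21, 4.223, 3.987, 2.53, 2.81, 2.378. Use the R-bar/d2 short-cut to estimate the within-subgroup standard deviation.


R_bar = (3.586 + 0.587 + 3.686 + 3.671 + 4.21 + 4.223 + 3.987 + 2.53 + 2.81 + 2.378) / 10
R_bar = 31.668 / 10 = 3.1668
sigma_hat = R_bar / d2 = 3.1668 / 2.534 = 1.2497

1.2497


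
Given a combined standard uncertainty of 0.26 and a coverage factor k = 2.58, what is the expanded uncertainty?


U = k * uc
U = 2.58 * 0.26
U = 0.6708

0.6708


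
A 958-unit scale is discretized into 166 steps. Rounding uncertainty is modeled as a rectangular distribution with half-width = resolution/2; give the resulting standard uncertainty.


resolution = range / divisions
resolution = 958 / 166 = 5.7710843
u_res = resolution / (2*sqrt(3))
u_res = 5.7710843 / 3.4641016
u_res = 1.6660

1.6660


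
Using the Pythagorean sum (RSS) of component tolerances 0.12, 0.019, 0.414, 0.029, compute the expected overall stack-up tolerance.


RSS = sqrt(0.12^2 + 0.019^2 + 0.414^2 + 0.029^2)
= sqrt(0.186998)
= 0.4324

0.4324


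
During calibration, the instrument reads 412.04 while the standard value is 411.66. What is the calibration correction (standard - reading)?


Correction = standard - reading
= 411.66 - 412.04
= -0.3800

-0.3800


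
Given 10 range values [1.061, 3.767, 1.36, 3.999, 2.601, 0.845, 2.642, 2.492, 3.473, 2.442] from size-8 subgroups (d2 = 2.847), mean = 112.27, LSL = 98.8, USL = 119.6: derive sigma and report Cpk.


R_bar = (1.061 + 3.767 + 1.36 + 3.999 + 2.601 + 0.845 + 2.642 + 2.492 + 3.473 + 2.442) / 10 = 2.4682
sigma = R_bar / d2 = 2.4682 / 2.847 = 0.86694766
Cp = (USL - LSL)/(6*sigma) = (119.6 - 98.8)/(6*0.86694766) = 3.9987
Cpu = (119.6 - 112.27)/(3*0.86694766) = 2.8183
Cpl = (112.27 - 98.8)/(3*0.86694766) = 5.1791
Cpk = min(Cpu, Cpl) = 2.8183

2.8183


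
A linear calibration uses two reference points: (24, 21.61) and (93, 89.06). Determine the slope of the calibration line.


slope = (y2 - y1) / (x2 - x1)
= (89.06 - 21.61) / (93 - 24)
= 67.4500 / 69
= 0.9775

0.9775


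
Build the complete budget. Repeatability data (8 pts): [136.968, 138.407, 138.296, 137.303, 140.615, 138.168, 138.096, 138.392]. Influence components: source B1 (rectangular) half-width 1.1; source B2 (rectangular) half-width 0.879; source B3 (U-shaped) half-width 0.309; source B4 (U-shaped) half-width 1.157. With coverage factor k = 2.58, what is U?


mean = (136.968 + 138.407 + 138.296 + 137.303 + 140.615 + 138.168 + 138.096 + 138.392) / 8 = 138.280625
s = sqrt(sum((x - mean)^2)/(n-1)) = 1.0825515
u_A = s / sqrt(n) = 1.0825515 / sqrt(8) = 0.38273975
u_B1 = 1.1 / sqrt(3) = 0.6350853
u_B2 = 0.879 / sqrt(3) = 0.50749089
u_B3 = 0.309 / sqrt(2) = 0.218496
u_B4 = 1.157 / sqrt(2) = 0.81812255
uc = sqrt(0.38273975^2 + 0.6350853^2 + 0.50749089^2 + 0.218496^2 + 0.81812255^2) = 1.2346801
U = k * uc = 2.58 * 1.2346801
U = 3.1855

3.1855


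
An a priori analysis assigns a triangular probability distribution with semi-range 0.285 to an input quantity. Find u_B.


u_B = half_width / sqrt(6)
u_B = 0.285 / 2.4494897
u_B = 0.1164

0.1164


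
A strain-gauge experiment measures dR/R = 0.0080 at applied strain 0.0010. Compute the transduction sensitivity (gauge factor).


GF = (dR/R) / epsilon
= 0.0080 / 0.0010
= 8.0000

8.0000


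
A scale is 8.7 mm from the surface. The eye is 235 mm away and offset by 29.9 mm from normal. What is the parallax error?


error = h * offset / d
= 8.7 * 29.9 / 235
= 1.1069

1.1069


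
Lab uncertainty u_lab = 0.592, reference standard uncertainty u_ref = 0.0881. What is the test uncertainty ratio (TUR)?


TUR = u_lab / u_ref
= 0.592 / 0.0881
= 6.7196

6.7196


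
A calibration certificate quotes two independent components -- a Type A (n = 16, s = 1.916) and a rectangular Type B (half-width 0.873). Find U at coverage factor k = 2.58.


u_A = s / sqrt(n) = 1.916 / sqrt(16) = 0.479
u_B = half_width / sqrt(3) = 0.873 / sqrt(3) = 0.50402679
uc = sqrt(u_A^2 + u_B^2) = sqrt(0.479^2 + 0.50402679^2) = 0.69533014
U = k * uc = 2.58 * 0.69533014
U = 1.7940

1.7940


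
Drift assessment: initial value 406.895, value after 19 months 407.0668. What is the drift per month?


rate = (v2 - v1) / months
= (407.0668 - 406.895) / 19
= 0.1718 / 19
= 0.0090

0.0090


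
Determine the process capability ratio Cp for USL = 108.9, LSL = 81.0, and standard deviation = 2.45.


Cp = (USL - LSL) / (6 * sigma)
= (108.9 - 81.0) / (6 * 2.45)
= 27.9000 / 14.7000
= 1.8980

1.8980


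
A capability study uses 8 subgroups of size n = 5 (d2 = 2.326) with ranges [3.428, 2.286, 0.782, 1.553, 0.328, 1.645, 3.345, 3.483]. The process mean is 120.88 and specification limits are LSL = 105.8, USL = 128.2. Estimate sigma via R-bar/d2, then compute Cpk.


R_bar = (3.428 + 2.286 + 0.782 + 1.553 + 0.328 + 1.645 + 3.345 + 3.483) / 8 = 2.10625
sigma = R_bar / d2 = 2.10625 / 2.326 = 0.90552451
Cp = (USL - LSL)/(6*sigma) = (128.2 - 105.8)/(6*0.90552451) = 4.1228
Cpu = (128.2 - 120.88)/(3*0.90552451) = 2.6946
Cpl = (120.88 - 105.8)/(3*0.90552451) = 5.5511
Cpk = min(Cpu, Cpl) = 2.6946

2.6946


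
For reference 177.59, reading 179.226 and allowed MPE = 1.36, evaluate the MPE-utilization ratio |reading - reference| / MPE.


e = indication - reference = 179.226 - 177.59 = 1.6360
|e| = 1.6360
ratio = |e| / MPE = 1.6360 / 1.36
ratio = 1.2029

1.2029


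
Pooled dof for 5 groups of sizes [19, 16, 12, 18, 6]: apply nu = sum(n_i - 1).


nu = sum_i (n_i - 1)
nu = ((19 - 1) + (16 - 1) + (12 - 1) + (18 - 1) + (6 - 1))
nu = 18 + 15 + 11 + 17 + 5
nu = 66

66


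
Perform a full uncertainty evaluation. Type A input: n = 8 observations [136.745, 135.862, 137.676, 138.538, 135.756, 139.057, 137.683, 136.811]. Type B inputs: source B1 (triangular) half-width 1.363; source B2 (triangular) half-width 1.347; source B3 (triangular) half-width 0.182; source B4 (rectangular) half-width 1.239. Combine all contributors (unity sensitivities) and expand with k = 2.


mean = (136.745 + 135.862 + 137.676 + 138.538 + 135.756 + 139.057 + 137.683 + 136.811) / 8 = 137.266
s = sqrt(sum((x - mean)^2)/(n-1)) = 1.1890834
u_A = s / sqrt(n) = 1.1890834 / sqrt(8) = 0.42040447
u_B1 = 1.363 / sqrt(6) = 0.55644242
u_B2 = 1.347 / sqrt(6) = 0.54991045
u_B3 = 0.182 / sqrt(6) = 0.074301189
u_B4 = 1.239 / sqrt(3) = 0.71533698
uc = sqrt(0.42040447^2 + 0.55644242^2 + 0.54991045^2 + 0.074301189^2 + 0.71533698^2) = 1.1428024
U = k * uc = 2 * 1.1428024
U = 2.2856

2.2856


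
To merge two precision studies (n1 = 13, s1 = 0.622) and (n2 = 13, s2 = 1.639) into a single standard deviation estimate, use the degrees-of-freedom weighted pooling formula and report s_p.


s_p = sqrt(((n1-1)*s1^2 + (n2-1)*s2^2) / (n1+n2-2))
numerator = (13-1)*0.622^2 + (13-1)*1.639^2 = 4.642608 + 32.235852 = 36.87846
denominator = 13 + 13 - 2 = 24
s_p^2 = 36.87846 / 24 = 1.5366025
s_p = sqrt(1.5366025) = 1.2396

1.2396


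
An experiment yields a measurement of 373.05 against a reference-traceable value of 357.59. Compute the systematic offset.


Systematic error = measured - true
= 373.05 - 357.59
= 15.4600

15.4600


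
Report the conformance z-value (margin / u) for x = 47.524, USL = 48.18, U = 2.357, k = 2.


u = U / k = 2.357 / 2 = 1.1785
margin = |USL - x| = |48.18 - 47.524| = 0.656
z = margin / u = 0.656 / 1.1785
z = 0.5566

0.5566


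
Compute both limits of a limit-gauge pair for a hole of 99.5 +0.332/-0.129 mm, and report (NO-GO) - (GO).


GO = nominal - lower_tol (smallest hole = maximum material condition)
GO = 99.5 - 0.129 = 99.371
NO-GO = nominal + upper_tol (largest hole = least material condition)
NO-GO = 99.5 + 0.332 = 99.832
spread = NO-GO - GO = 99.832 - 99.371 = 0.4610

0.4610


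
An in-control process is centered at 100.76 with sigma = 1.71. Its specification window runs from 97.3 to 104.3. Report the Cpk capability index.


Cpu = (USL - mean) / (3*sigma) = (104.3 - 100.76) / (3*1.71) = 0.6901
Cpl = (mean - LSL) / (3*sigma) = (100.76 - 97.3) / (3*1.71) = 0.6745
Cpk = min(Cpu, Cpl) = 0.6745

0.6745


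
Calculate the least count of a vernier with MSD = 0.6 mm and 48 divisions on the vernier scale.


LC = MSD / n_div
= 0.6 / 48
= 0.0125

0.0125


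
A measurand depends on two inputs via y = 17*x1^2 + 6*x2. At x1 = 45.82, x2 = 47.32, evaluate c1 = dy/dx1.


y = 17*x1^2 + 6*x2
dy/dx1 = 2*17*x1
Evaluate at x1 = 45.82: c1 = 34 * 45.82
c1 = 1557.8800

1557.8800


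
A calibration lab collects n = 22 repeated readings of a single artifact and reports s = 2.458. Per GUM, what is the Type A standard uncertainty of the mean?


u_A = s / sqrt(n)
u_A = 2.458 / sqrt(22)
u_A = 2.458 / 4.6904158
u_A = 0.5240

0.5240


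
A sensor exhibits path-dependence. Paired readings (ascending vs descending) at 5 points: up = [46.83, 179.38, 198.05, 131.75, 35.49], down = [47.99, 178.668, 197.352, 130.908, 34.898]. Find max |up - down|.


|46.83 - 47.99| = 1.1600
|179.38 - 178.668| = 0.7120
|198.05 - 197.352| = 0.6980
|131.75 - 130.908| = 0.8420
|35.49 - 34.898| = 0.5920
hysteresis = max(diffs) = 1.1600

1.1600


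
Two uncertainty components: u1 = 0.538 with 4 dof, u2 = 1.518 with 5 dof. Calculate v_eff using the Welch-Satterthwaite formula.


uc = sqrt(u1^2 + u2^2) = sqrt(0.538^2 + 1.518^2) = 1.6105179
v_eff = uc^4 / (u1^4/v1 + u2^4/v2)
= 1.6105179^4 / (0.538^4/4 + 1.518^4/5)
= 6.727632 / 1.0829263
v_eff = 6.2125

6.2125


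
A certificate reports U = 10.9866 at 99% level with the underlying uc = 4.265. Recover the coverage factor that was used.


k = U / uc
k = 10.9866 / 4.265
k = 2.576

2.576


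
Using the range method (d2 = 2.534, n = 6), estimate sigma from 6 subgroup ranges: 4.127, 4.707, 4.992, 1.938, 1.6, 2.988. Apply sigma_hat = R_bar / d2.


R_bar = (4.127 + 4.707 + 4.992 + 1.938 + 1.6 + 2.988) / 6
R_bar = 20.352 / 6 = 3.392
sigma_hat = R_bar / d2 = 3.392 / 2.534 = 1.3386

1.3386


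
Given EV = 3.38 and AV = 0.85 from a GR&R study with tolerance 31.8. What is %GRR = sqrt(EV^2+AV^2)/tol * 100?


GRR = sqrt(EV^2 + AV^2) = sqrt(3.38^2 + 0.85^2) = 3.4852403
%GRR = GRR / tol * 100 = 3.4852403 / 31.8 * 100
%GRR = 10.9599

10.9599


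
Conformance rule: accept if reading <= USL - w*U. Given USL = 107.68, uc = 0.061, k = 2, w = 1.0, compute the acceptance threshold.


U = k * uc = 2 * 0.061 = 0.122
guard band g = w * U = 1.0 * 0.122 = 0.122
AL = USL - g = 107.68 - 0.122
AL = 107.5580

107.5580


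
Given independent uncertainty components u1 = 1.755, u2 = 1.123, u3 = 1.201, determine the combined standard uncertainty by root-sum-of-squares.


uc = sqrt(1.755^2 + 1.123^2 + 1.201^2)
uc = sqrt(5.783555)
uc = 2.4049

2.4049


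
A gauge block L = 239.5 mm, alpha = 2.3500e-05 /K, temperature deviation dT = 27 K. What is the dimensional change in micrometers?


dL = L * alpha * dT
= 239.5 * 2.3500e-05 * 27
= 0.1519627 mm
dL_um = 0.1519627 * 1000 = 151.9627 um

151.9627


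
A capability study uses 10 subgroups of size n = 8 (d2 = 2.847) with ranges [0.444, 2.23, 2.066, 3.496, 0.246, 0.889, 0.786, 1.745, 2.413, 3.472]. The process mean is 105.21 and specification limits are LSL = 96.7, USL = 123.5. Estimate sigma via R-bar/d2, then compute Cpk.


R_bar = (0.444 + 2.23 + 2.066 + 3.496 + 0.246 + 0.889 + 0.786 + 1.745 + 2.413 + 3.472) / 10 = 1.7787
sigma = R_bar / d2 = 1.7787 / 2.847 = 0.62476291
Cp = (USL - LSL)/(6*sigma) = (123.5 - 96.7)/(6*0.62476291) = 7.1494
Cpu = (123.5 - 105.21)/(3*0.62476291) = 9.7584
Cpl = (105.21 - 96.7)/(3*0.62476291) = 4.5404
Cpk = min(Cpu, Cpl) = 4.5404

4.5404


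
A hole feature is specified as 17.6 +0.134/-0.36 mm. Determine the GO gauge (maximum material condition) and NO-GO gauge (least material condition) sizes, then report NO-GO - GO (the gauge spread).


GO = nominal - lower_tol (smallest hole = maximum material condition)
GO = 17.6 - 0.36 = 17.24
NO-GO = nominal + upper_tol (largest hole = least material condition)
NO-GO = 17.6 + 0.134 = 17.734
spread = NO-GO - GO = 17.734 - 17.24 = 0.4940

0.4940


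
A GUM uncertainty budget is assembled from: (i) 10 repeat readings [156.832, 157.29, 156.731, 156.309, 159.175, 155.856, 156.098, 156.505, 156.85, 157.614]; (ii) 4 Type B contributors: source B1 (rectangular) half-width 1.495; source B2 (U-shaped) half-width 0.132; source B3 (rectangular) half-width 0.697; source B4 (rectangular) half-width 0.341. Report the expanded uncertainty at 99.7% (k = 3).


mean = (156.832 + 157.29 + 156.731 + 156.309 + 159.175 + 155.856 + 156.098 + 156.505 + 156.85 + 157.614) / 10 = 156.926
s = sqrt(sum((x - mean)^2)/(n-1)) = 0.94896973
u_A = s / sqrt(n) = 0.94896973 / sqrt(10) = 0.30009058
u_B1 = 1.495 / sqrt(3) = 0.86313865
u_B2 = 0.132 / sqrt(2) = 0.093338095
u_B3 = 0.697 / sqrt(3) = 0.40241314
u_B4 = 0.341 / sqrt(3) = 0.19687644
uc = sqrt(0.30009058^2 + 0.86313865^2 + 0.093338095^2 + 0.40241314^2 + 0.19687644^2) = 1.0219938
U = k * uc = 3 * 1.0219938
U = 3.0660

3.0660


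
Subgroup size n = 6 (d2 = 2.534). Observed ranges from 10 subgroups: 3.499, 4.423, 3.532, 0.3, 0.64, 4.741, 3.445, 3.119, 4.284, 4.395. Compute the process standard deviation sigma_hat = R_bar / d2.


R_bar = (3.499 + 4.423 + 3.532 + 0.3 + 0.64 + 4.741 + 3.445 + 3.119 + 4.284 + 4.395) / 10
R_bar = 32.378 / 10 = 3.2378
sigma_hat = R_bar / d2 = 3.2378 / 2.534 = 1.2777

1.2777


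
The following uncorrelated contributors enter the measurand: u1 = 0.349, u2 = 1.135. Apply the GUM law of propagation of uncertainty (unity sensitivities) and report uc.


uc = sqrt(0.349^2 + 1.135^2)
uc = sqrt(1.410026)
uc = 1.1874

1.1874


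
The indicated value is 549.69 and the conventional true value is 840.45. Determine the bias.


Systematic error = measured - true
= 549.69 - 840.45
= -290.7600

-290.7600


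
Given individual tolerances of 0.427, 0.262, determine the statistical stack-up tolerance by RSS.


RSS = sqrt(0.427^2 + 0.262^2)
= sqrt(0.250973)
= 0.5010

0.5010


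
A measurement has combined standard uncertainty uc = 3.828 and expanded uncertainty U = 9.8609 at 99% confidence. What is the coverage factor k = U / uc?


k = U / uc
k = 9.8609 / 3.828
k = 2.576

2.576


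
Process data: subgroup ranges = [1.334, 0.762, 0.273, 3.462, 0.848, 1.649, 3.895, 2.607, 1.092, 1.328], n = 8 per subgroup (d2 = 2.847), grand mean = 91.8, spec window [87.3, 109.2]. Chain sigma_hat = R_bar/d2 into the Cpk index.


R_bar = (1.334 + 0.762 + 0.273 + 3.462 + 0.848 + 1.649 + 3.895 + 2.607 + 1.092 + 1.328) / 10 = 1.725
sigma = R_bar / d2 = 1.725 / 2.847 = 0.60590095
Cp = (USL - LSL)/(6*sigma) = (109.2 - 87.3)/(6*0.60590095) = 6.0241
Cpu = (109.2 - 91.8)/(3*0.60590095) = 9.5725
Cpl = (91.8 - 87.3)/(3*0.60590095) = 2.4757
Cpk = min(Cpu, Cpl) = 2.4757

2.4757


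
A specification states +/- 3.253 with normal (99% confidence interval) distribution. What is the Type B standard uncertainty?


u_B = half_width / 2.576
u_B = 3.253 / 2.576
u_B = 1.2628

1.2628


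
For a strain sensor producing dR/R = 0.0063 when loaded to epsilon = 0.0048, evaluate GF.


GF = (dR/R) / epsilon
= 0.0063 / 0.0048
= 1.3125

1.3125


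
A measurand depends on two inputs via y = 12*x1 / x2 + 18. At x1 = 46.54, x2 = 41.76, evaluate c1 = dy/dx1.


y = 12*x1 / x2 + 18
dy/dx1 = 12/x2
Evaluate at x2 = 41.76: c1 = 12 / 41.76
c1 = 0.2874

0.2874


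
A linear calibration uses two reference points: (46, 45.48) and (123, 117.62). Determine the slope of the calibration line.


slope = (y2 - y1) / (x2 - x1)
= (117.62 - 45.48) / (123 - 46)
= 72.1400 / 77
= 0.9369

0.9369


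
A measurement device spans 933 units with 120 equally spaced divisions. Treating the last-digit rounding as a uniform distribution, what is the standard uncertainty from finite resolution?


resolution = range / divisions
resolution = 933 / 120 = 7.775
u_res = resolution / (2*sqrt(3))
u_res = 7.775 / 3.4641016
u_res = 2.2444

2.2444


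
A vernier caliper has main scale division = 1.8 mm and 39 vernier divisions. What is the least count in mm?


LC = MSD / n_div
= 1.8 / 39
= 0.0462

0.0462


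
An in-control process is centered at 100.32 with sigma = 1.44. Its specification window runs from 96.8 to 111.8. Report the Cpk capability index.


Cpu = (USL - mean) / (3*sigma) = (111.8 - 100.32) / (3*1.44) = 2.6574
Cpl = (mean - LSL) / (3*sigma) = (100.32 - 96.8) / (3*1.44) = 0.8148
Cpk = min(Cpu, Cpl) = 0.8148

0.8148


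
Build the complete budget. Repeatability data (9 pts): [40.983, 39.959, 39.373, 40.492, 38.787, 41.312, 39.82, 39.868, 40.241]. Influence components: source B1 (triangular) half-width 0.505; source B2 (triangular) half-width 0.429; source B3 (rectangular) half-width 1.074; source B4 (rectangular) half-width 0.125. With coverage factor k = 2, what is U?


mean = (40.983 + 39.959 + 39.373 + 40.492 + 38.787 + 41.312 + 39.82 + 39.868 + 40.241) / 9 = 40.09277778
s = sqrt(sum((x - mean)^2)/(n-1)) = 0.77671677
u_A = s / sqrt(n) = 0.77671677 / sqrt(9) = 0.25890559
u_B1 = 0.505 / sqrt(6) = 0.20616539
u_B2 = 0.429 / sqrt(6) = 0.17513852
u_B3 = 1.074 / sqrt(3) = 0.62007419
u_B4 = 0.125 / sqrt(3) = 0.072168784
uc = sqrt(0.25890559^2 + 0.20616539^2 + 0.17513852^2 + 0.62007419^2 + 0.072168784^2) = 0.72794925
U = k * uc = 2 * 0.72794925
U = 1.4559

1.4559


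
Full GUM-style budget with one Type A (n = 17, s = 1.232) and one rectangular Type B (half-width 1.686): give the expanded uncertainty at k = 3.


u_A = s / sqrt(n) = 1.232 / sqrt(17) = 0.29880389
u_B = half_width / sqrt(3) = 1.686 / sqrt(3) = 0.97341255
uc = sqrt(u_A^2 + u_B^2) = sqrt(0.29880389^2 + 0.97341255^2) = 1.0182415
U = k * uc = 3 * 1.0182415
U = 3.0547

3.0547


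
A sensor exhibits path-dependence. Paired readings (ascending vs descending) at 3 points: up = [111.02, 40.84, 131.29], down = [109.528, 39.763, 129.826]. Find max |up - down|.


|111.02 - 109.528| = 1.4920
|40.84 - 39.763| = 1.0770
|131.29 - 129.826| = 1.4640
hysteresis = max(diffs) = 1.4920

1.4920


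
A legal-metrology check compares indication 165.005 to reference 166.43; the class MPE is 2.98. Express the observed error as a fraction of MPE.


e = indication - reference = 165.005 - 166.43 = -1.4250
|e| = 1.4250
ratio = |e| / MPE = 1.4250 / 2.98
ratio = 0.4782

0.4782


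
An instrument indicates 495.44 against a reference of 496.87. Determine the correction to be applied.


Correction = standard - reading
= 496.87 - 495.44
= 1.4300

1.4300


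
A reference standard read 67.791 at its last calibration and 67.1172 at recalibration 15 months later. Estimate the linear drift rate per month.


rate = (v2 - v1) / months
= (67.1172 - 67.791) / 15
= -0.6738 / 15
= -0.0449

-0.0449


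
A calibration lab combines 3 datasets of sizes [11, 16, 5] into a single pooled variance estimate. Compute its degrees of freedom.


nu = sum_i (n_i - 1)
nu = ((11 - 1) + (16 - 1) + (5 - 1))
nu = 10 + 15 + 4
nu = 29

29


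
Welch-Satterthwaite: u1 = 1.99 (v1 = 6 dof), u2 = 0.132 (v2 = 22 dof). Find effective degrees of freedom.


uc = sqrt(u1^2 + u2^2) = sqrt(1.99^2 + 0.132^2) = 1.9943731
v_eff = uc^4 / (u1^4/v1 + u2^4/v2)
= 1.9943731^4 / (1.99^4/6 + 0.132^4/22)
= 15.820698 / 2.6137458
v_eff = 6.0529

6.0529


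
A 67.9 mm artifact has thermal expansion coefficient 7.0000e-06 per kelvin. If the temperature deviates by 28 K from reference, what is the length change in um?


dL = L * alpha * dT
= 67.9 * 7.0000e-06 * 28
= 0.0133084 mm
dL_um = 0.0133084 * 1000 = 13.3084 um

13.3084


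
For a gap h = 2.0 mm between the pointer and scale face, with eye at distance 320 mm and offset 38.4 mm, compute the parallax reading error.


error = h * offset / d
= 2.0 * 38.4 / 320
= 0.2400

0.2400


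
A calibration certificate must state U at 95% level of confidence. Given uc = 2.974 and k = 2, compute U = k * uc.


U = k * uc
U = 2 * 2.974
U = 5.9480

5.9480


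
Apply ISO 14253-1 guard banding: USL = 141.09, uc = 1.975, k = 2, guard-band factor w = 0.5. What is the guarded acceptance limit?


U = k * uc = 2 * 1.975 = 3.95
guard band g = w * U = 0.5 * 3.95 = 1.975
AL = USL - g = 141.09 - 1.975
AL = 139.1150

139.1150


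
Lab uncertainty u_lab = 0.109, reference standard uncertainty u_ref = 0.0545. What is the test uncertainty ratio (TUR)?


TUR = u_lab / u_ref
= 0.109 / 0.0545
= 2.0000

2.0000


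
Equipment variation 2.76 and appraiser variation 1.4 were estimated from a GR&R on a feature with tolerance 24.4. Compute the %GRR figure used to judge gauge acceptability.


GRR = sqrt(EV^2 + AV^2) = sqrt(2.76^2 + 1.4^2) = 3.0947698
%GRR = GRR / tol * 100 = 3.0947698 / 24.4 * 100
%GRR = 12.6835

12.6835


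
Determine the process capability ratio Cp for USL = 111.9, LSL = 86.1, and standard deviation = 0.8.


Cp = (USL - LSL) / (6 * sigma)
= (111.9 - 86.1) / (6 * 0.8)
= 25.8000 / 4.8000
= 5.3750

5.3750


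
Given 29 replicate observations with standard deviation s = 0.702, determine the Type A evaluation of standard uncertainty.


u_A = s / sqrt(n)
u_A = 0.702 / sqrt(29)
u_A = 0.702 / 5.3851648
u_A = 0.1304

0.1304


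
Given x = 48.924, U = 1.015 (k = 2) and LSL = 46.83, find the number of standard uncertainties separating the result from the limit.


u = U / k = 1.015 / 2 = 0.5075
margin = |LSL - x| = |46.83 - 48.924| = 2.094
z = margin / u = 2.094 / 0.5075
z = 4.1261

4.1261


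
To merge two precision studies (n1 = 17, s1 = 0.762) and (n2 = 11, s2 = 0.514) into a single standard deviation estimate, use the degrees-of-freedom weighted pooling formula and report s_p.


s_p = sqrt(((n1-1)*s1^2 + (n2-1)*s2^2) / (n1+n2-2))
numerator = (17-1)*0.762^2 + (11-1)*0.514^2 = 9.290304 + 2.64196 = 11.932264
denominator = 17 + 11 - 2 = 26
s_p^2 = 11.932264 / 26 = 0.45893323
s_p = sqrt(0.45893323) = 0.6774

0.6774


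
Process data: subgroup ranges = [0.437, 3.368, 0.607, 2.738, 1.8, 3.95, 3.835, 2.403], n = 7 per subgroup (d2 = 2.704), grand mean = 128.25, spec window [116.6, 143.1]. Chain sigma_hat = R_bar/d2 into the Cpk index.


R_bar = (0.437 + 3.368 + 0.607 + 2.738 + 1.8 + 3.95 + 3.835 + 2.403) / 8 = 2.39225
sigma = R_bar / d2 = 2.39225 / 2.704 = 0.88470784
Cp = (USL - LSL)/(6*sigma) = (143.1 - 116.6)/(6*0.88470784) = 4.9922
Cpu = (143.1 - 128.25)/(3*0.88470784) = 5.5951
Cpl = (128.25 - 116.6)/(3*0.88470784) = 4.3894
Cpk = min(Cpu, Cpl) = 4.3894

4.3894


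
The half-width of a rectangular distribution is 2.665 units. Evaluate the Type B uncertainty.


u_B = half_width / sqrt(3)
u_B = 2.665 / 1.7320508
u_B = 1.5386

1.5386


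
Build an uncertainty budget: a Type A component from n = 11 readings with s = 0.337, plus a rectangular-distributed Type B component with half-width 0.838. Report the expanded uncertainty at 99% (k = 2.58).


u_A = s / sqrt(n) = 0.337 / sqrt(11) = 0.10160932
u_B = half_width / sqrt(3) = 0.838 / sqrt(3) = 0.48381953
uc = sqrt(u_A^2 + u_B^2) = sqrt(0.10160932^2 + 0.48381953^2) = 0.49437414
U = k * uc = 2.58 * 0.49437414
U = 1.2755

1.2755


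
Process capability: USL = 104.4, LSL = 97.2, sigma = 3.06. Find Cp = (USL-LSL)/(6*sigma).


Cp = (USL - LSL) / (6 * sigma)
= (104.4 - 97.2) / (6 * 3.06)
= 7.2000 / 18.3600
= 0.3922

0.3922


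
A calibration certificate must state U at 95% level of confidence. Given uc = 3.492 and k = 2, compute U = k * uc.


U = k * uc
U = 2 * 3.492
U = 6.9840

6.9840


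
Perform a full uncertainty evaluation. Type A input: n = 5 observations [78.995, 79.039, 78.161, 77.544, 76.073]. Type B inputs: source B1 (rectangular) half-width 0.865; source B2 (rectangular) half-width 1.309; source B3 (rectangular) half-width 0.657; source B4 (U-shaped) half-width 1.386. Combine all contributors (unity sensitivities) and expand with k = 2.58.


mean = (78.995 + 79.039 + 78.161 + 77.544 + 76.073) / 5 = 77.9624
s = sqrt(sum((x - mean)^2)/(n-1)) = 1.2257307
u_A = s / sqrt(n) = 1.2257307 / sqrt(5) = 0.54816343
u_B1 = 0.865 / sqrt(3) = 0.49940798
u_B2 = 1.309 / sqrt(3) = 0.7557515
u_B3 = 0.657 / sqrt(3) = 0.37931913
u_B4 = 1.386 / sqrt(2) = 0.98005
uc = sqrt(0.54816343^2 + 0.49940798^2 + 0.7557515^2 + 0.37931913^2 + 0.98005^2) = 1.4917885
U = k * uc = 2.58 * 1.4917885
U = 3.8488

3.8488


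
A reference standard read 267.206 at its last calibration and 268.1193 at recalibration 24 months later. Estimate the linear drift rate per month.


rate = (v2 - v1) / months
= (268.1193 - 267.206) / 24
= 0.9133 / 24
= 0.0381

0.0381


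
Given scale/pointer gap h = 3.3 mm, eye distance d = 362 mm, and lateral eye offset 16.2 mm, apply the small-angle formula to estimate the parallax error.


error = h * offset / d
= 3.3 * 16.2 / 362
= 0.1477

0.1477


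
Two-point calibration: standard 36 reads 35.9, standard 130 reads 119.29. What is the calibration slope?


slope = (y2 - y1) / (x2 - x1)
= (119.29 - 35.9) / (130 - 36)
= 83.3900 / 94
= 0.8871

0.8871
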